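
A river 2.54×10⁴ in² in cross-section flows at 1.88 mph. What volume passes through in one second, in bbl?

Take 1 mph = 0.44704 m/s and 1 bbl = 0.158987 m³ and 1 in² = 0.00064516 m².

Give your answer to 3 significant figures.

86.6 bbl

1.88 mph × 0.44704 = 0.840435 m/s
2.54×10⁴ in² × 0.00064516 = 16.3871 m²
V = v × A × t = 0.840435 m/s × 16.3871 m² × 1 s = 13.7723 m³
13.7723 m³ ÷ (0.158987 m³/bbl) = 86.6253 bbl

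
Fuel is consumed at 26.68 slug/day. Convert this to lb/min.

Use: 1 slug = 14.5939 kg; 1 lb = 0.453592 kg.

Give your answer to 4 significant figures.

26.68 slug/day × 14.5939 kg/slug ÷ 86400 s/day = 0.00450654 kg/s
0.00450654 kg/s ÷ 0.453592 kg/lb × 60 s/min = 0.596114 lb/min

0.5961 lb/min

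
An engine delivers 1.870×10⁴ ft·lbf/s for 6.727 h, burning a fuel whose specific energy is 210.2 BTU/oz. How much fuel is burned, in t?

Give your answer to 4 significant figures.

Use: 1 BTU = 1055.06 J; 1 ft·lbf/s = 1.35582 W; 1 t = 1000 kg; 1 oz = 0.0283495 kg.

1.870×10⁴ ft·lbf/s → 25353.8 W
6.727 h → 24217.2 s
E = P × t = 25353.8 × 24217.2 = 6.13998×10⁸ J
210.2 BTU/oz → 7.82284×10⁶ J/kg
m = E / e_s = 6.13998×10⁸ / 7.82284×10⁶ = 78.4879 kg
In t: 78.4879 / 1000 = 0.0784879 t

0.07849 t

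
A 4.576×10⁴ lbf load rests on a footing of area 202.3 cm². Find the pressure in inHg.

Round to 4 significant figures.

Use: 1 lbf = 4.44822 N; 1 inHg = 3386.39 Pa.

2971 inHg

4.576×10⁴ lbf × 4.44822 → 203551 N
202.3 cm² × 0.0001 → 0.02023 m²
P = F / A = 203551 N / 0.02023 m² = 1.00618×10⁷ Pa
1.00618×10⁷ Pa ÷ (3386.39 Pa/inHg) = 2971.25 inHg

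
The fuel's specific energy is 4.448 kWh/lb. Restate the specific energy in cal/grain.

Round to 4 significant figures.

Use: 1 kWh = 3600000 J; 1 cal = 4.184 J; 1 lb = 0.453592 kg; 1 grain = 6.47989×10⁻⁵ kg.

546.7 cal/grain

4.448 kWh/lb × 3600000 J/kWh ÷ 0.453592 kg/lb = 3.53022×10⁷ J/kg
3.53022×10⁷ J/kg ÷ 4.184 J/cal × 6.47989×10⁻⁵ kg/grain = 546.736 cal/grain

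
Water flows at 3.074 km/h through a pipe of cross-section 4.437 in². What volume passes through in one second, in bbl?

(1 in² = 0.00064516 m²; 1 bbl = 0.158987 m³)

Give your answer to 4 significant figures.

3.074 km/h × (1/3.6) = 0.853889 m/s
4.437 in² × 0.00064516 = 0.00286257 m²
V = v × A × t = 0.853889 m/s × 0.00286257 m² × 1 s = 0.00244432 m³
0.00244432 m³ ÷ (0.158987 m³/bbl) = 0.0153743 bbl

0.01537 bbl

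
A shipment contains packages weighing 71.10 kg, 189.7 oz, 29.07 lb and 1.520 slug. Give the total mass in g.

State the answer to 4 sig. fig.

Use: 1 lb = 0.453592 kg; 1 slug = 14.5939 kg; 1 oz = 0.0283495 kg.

71.10 kg (already kg)
189.7 oz × 0.0283495 = 5.3779 kg
29.07 lb × 0.453592 = 13.1859 kg
1.520 slug × 14.5939 = 22.1827 kg
Sum: 71.1 + 5.3779 + 13.1859 + 22.1827 = 111.846 kg
In g: 111.846 / 0.001 = 111846 g

1.118×10⁵ g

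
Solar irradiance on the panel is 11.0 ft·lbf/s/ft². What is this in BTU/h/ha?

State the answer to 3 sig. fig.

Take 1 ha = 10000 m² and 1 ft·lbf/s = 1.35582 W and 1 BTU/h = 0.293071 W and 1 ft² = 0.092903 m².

5.48×10⁶ BTU/h/ha

11.0 ft·lbf/s/ft² × 1.35582 W/ft·lbf/s ÷ 0.092903 m²/ft² = 160.533 W/m²
160.533 W/m² ÷ 0.293071 W/BTU/h × 10000 m²/ha = 5.47761×10⁶ BTU/h/ha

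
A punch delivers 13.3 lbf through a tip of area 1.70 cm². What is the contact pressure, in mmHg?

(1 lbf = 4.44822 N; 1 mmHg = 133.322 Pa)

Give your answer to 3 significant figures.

13.3 lbf × 4.44822 → 59.1613 N
1.70 cm² × 0.0001 → 1.7×10⁻⁴ m²
P = F / A = 59.1613 N / 1.7×10⁻⁴ m² = 348008 Pa
348008 Pa ÷ (133.322 Pa/mmHg) = 2610.28 mmHg

2610 mmHg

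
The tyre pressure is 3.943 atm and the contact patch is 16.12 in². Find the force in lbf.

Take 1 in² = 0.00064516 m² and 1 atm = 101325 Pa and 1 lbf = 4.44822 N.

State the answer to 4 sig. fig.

934.1 lbf

3.943 atm × 101325 → 399524 Pa
16.12 in² × 0.00064516 → 0.0104 m²
F = P × A = 399524 Pa × 0.0104 m² = 4155.05 N
4155.05 N ÷ (4.44822 N/lbf) = 934.093 lbf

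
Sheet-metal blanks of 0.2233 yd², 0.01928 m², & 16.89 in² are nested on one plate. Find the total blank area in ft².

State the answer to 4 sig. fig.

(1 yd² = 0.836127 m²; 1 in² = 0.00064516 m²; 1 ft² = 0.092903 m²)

2.335 ft²

0.2233 yd² × 0.836127 = 0.186707 m²
0.01928 m² (already m²)
16.89 in² × 0.00064516 = 0.0108968 m²
Combined: 0.186707 + 0.01928 + 0.0108968 = 0.216884 m²
In ft²: 0.216884 / 0.092903 = 2.33452 ft²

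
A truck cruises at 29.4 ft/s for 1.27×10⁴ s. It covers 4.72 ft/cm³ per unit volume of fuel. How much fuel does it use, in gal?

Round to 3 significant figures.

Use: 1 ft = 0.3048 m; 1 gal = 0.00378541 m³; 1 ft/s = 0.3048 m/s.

20.9 gal

29.4 ft/s → 8.96112 m/s
d = v × t = 8.96112 × 12700 = 113806 m
4.72 ft/cm³ → 1.43866×10⁶ m/m³
V = d / (distance per unit fuel) = 113806 / 1.43866×10⁶ = 0.0791056 m³
In gal: 0.0791056 / 0.00378541 = 20.8975 gal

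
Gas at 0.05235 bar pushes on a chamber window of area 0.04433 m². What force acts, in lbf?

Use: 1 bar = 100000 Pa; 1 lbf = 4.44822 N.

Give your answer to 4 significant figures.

52.17 lbf

0.05235 bar × 100000 → 5235 Pa
F = P × A = 5235 Pa × 0.04433 m² = 232.068 N
232.068 N ÷ (4.44822 N/lbf) = 52.171 lbf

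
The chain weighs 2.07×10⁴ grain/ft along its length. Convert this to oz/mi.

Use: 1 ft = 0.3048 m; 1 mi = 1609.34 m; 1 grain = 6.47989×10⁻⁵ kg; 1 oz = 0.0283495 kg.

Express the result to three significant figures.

2.50×10⁵ oz/mi

2.07×10⁴ grain/ft × 6.47989×10⁻⁵ kg/grain ÷ 0.3048 m/ft = 4.40071 kg/m
4.40071 kg/m ÷ 0.0283495 kg/oz × 1609.34 m/mi = 249819 oz/mi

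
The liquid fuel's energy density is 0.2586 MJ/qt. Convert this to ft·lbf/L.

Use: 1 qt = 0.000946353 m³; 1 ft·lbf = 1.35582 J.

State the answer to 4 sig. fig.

0.2586 MJ/qt × 1000000 J/MJ ÷ 0.000946353 m³/qt = 2.7326×10⁸ J/m³
2.7326×10⁸ J/m³ ÷ 1.35582 J/ft·lbf × 0.001 m³/L = 201546 ft·lbf/L

2.015×10⁵ ft·lbf/L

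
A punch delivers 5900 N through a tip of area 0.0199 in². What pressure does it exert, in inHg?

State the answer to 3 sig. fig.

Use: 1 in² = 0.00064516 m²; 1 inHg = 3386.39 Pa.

1.36×10⁵ inHg

0.0199 in² × 0.00064516 = 1.28387×10⁻⁵ m²
P = F / A = 5900 N / 1.28387×10⁻⁵ m² = 4.59548×10⁸ Pa
4.59548×10⁸ Pa ÷ (3386.39 Pa/inHg) = 135704 inHg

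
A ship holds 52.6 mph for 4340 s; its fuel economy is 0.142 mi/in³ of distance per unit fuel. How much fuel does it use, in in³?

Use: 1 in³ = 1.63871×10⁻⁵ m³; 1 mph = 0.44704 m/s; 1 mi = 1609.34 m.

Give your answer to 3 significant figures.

52.6 mph → 23.5143 m/s
d = v × t = 23.5143 × 4340 = 102052 m
0.142 mi/in³ → 1.39455×10⁷ m/m³
V = d / (distance per unit fuel) = 102052 / 1.39455×10⁷ = 0.00731792 m³
In in³: 0.00731792 / 1.63871×10⁻⁵ = 446.566 in³

447 in³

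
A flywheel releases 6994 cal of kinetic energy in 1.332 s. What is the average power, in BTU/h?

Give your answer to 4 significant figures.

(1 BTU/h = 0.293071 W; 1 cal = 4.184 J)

6994 cal × 4.184 = 29262.9 J
P = E / t = 29262.9 J / 1.332 s = 21969.1 W
21969.1 W ÷ (0.293071 W/BTU/h) = 74961.7 BTU/h

7.496×10⁴ BTU/h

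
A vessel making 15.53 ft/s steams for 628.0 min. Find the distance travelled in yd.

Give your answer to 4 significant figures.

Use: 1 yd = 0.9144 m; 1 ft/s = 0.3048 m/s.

1.951×10⁵ yd

15.53 ft/s × 0.3048 = 4.73354 m/s
628.0 min × 60 = 37680 s
d = v × t = 4.73354 m/s × 37680 s = 178360 m
178360 m ÷ (0.9144 m/yd) = 195057 yd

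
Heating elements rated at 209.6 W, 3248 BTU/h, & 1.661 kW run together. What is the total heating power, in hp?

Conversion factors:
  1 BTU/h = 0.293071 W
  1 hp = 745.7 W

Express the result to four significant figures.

3.785 hp

209.6 W (already W)
3248 BTU/h × 0.293071 = 951.895 W
1.661 kW × 1000 = 1661 W
Sum: 209.6 + 951.895 + 1661 = 2822.5 W
In hp: 2822.5 / 745.7 = 3.78503 hp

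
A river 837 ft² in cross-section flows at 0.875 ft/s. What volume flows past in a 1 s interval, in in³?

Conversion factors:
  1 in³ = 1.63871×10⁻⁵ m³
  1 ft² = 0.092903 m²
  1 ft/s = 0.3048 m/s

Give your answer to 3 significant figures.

1.27×10⁶ in³

0.875 ft/s × 0.3048 = 0.2667 m/s
837 ft² × 0.092903 = 77.7598 m²
V = v × A × t = 0.2667 m/s × 77.7598 m² × 1 s = 20.7385 m³
20.7385 m³ ÷ (1.63871×10⁻⁵ m³/in³) = 1.26554×10⁶ in³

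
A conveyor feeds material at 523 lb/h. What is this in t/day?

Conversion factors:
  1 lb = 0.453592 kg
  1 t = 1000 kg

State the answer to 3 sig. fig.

5.69 t/day

523 lb/h × 0.453592 kg/lb ÷ 3600 s/h = 0.0658968 kg/s
0.0658968 kg/s ÷ 1000 kg/t × 86400 s/day = 5.69348 t/day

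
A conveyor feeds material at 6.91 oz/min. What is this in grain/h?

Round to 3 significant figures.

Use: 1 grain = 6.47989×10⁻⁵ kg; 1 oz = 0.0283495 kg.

6.91 oz/min × 0.0283495 kg/oz ÷ 60 s/min = 0.00326492 kg/s
0.00326492 kg/s ÷ 6.47989×10⁻⁵ kg/grain × 3600 s/h = 181388 grain/h

1.81×10⁵ grain/h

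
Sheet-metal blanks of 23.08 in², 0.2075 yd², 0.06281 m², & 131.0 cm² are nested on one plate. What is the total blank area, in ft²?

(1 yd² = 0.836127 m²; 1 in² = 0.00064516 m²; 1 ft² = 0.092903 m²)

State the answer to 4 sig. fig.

23.08 in² × 0.00064516 = 0.0148903 m²
0.2075 yd² × 0.836127 = 0.173496 m²
0.06281 m² (already m²)
131.0 cm² × 0.0001 = 0.0131 m²
Combined: 0.0148903 + 0.173496 + 0.06281 + 0.0131 = 0.264296 m²
In ft²: 0.264296 / 0.092903 = 2.84486 ft²

2.845 ft²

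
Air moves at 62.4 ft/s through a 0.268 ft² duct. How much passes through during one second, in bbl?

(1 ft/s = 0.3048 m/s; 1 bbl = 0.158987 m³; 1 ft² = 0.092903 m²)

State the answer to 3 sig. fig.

2.98 bbl

62.4 ft/s × 0.3048 → 19.0195 m/s
0.268 ft² × 0.092903 → 0.024898 m²
V = v × A × t = 19.0195 m/s × 0.024898 m² × 1 s = 0.473548 m³
0.473548 m³ ÷ (0.158987 m³/bbl) = 2.97853 bbl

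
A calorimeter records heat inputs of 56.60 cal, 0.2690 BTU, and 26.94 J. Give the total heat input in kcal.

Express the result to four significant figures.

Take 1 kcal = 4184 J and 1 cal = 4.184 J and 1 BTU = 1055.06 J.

56.60 cal × 4.184 = 236.814 J
0.2690 BTU × 1055.06 = 283.811 J
26.94 J (already J)
Total: 236.814 + 283.811 + 26.94 = 547.565 J
In kcal: 547.565 / 4184 = 0.130871 kcal

0.1309 kcal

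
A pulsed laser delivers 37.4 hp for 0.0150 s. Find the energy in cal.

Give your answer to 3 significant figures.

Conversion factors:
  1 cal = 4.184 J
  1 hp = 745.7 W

37.4 hp × 745.7 → 27889.2 W
E = P × t = 27889.2 W × 0.015 s = 418.338 J
418.338 J ÷ (4.184 J/cal) = 99.9852 cal

100 cal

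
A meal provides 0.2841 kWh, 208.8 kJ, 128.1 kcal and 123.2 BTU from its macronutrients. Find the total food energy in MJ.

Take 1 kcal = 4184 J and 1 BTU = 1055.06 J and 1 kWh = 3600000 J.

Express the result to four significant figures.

1.898 MJ

0.2841 kWh × 3600000 → 1.02276×10⁶ J
208.8 kJ × 1000 → 208800 J
128.1 kcal × 4184 → 535970 J
123.2 BTU × 1055.06 → 129983 J
Total: 1.02276×10⁶ + 208800 + 535970 + 129983 = 1.89751×10⁶ J
In MJ: 1.89751×10⁶ / 1000000 = 1.89751 MJ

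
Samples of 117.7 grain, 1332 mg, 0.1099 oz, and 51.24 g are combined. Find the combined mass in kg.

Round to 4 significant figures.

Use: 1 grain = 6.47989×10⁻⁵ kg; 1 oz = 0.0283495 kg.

117.7 grain × 6.47989×10⁻⁵ = 0.00762683 kg
1332 mg × 10⁻⁶ = 0.001332 kg
0.1099 oz × 0.0283495 = 0.00311561 kg
51.24 g × 0.001 = 0.05124 kg
Combined: 0.00762683 + 0.001332 + 0.00311561 + 0.05124 = 0.0633144 kg

0.06331 kg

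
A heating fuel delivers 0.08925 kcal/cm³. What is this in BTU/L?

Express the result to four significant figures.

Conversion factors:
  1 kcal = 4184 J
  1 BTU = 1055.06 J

353.9 BTU/L

0.08925 kcal/cm³ × 4184 J/kcal ÷ 10⁻⁶ m³/cm³ = 3.73422×10⁸ J/m³
3.73422×10⁸ J/m³ ÷ 1055.06 J/BTU × 0.001 m³/L = 353.934 BTU/L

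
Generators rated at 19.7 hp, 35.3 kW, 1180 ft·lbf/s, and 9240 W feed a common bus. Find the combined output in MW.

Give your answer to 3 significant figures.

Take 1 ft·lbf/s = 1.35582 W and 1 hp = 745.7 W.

19.7 hp × 745.7 = 14690.3 W
35.3 kW × 1000 = 35300 W
1180 ft·lbf/s × 1.35582 = 1599.87 W
9240 W (already W)
Total: 14690.3 + 35300 + 1599.87 + 9240 = 60830.2 W
In MW: 60830.2 / 1000000 = 0.0608302 MW

0.0608 MW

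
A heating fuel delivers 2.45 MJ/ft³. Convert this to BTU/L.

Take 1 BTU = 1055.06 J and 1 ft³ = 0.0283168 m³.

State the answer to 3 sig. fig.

82.0 BTU/L

2.45 MJ/ft³ × 1000000 J/MJ ÷ 0.0283168 m³/ft³ = 8.65211×10⁷ J/m³
8.65211×10⁷ J/m³ ÷ 1055.06 J/BTU × 0.001 m³/L = 82.0059 BTU/L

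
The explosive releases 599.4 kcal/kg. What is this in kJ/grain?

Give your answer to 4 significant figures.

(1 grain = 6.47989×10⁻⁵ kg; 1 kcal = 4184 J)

599.4 kcal/kg × 4184 J/kcal = 2.50789×10⁶ J/kg
2.50789×10⁶ J/kg ÷ 1000 J/kJ × 6.47989×10⁻⁵ kg/grain = 0.162509 kJ/grain

0.1625 kJ/grain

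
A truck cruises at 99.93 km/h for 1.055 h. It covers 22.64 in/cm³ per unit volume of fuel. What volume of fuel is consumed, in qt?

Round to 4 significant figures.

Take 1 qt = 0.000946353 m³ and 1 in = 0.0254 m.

193.7 qt

99.93 km/h → 27.7583 m/s
1.055 h → 3798 s
d = v × t = 27.7583 × 3798 = 105426 m
22.64 in/cm³ → 575056 m/m³
V = d / (distance per unit fuel) = 105426 / 575056 = 0.183332 m³
In qt: 0.183332 / 0.000946353 = 193.725 qt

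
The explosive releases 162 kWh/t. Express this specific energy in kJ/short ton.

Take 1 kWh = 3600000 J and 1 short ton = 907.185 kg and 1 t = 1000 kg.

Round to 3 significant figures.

162 kWh/t × 3600000 J/kWh ÷ 1000 kg/t = 583200 J/kg
583200 J/kg ÷ 1000 J/kJ × 907.185 kg/short ton = 529070 kJ/short ton

5.29×10⁵ kJ/short ton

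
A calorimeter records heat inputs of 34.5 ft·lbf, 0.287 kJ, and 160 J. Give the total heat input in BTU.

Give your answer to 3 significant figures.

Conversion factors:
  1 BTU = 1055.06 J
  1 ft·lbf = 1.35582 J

34.5 ft·lbf × 1.35582 = 46.7758 J
0.287 kJ × 1000 = 287 J
160 J (already J)
Combined: 46.7758 + 287 + 160 = 493.776 J
In BTU: 493.776 / 1055.06 = 0.468008 BTU

0.468 BTU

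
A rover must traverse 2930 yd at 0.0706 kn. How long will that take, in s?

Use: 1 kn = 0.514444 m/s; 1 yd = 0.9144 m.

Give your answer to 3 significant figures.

2930 yd × 0.9144 → 2679.19 m
0.0706 kn × 0.514444 → 0.0363197 m/s
t = d / v = 2679.19 m / 0.0363197 m/s = 73766.9 s

7.38×10⁴ s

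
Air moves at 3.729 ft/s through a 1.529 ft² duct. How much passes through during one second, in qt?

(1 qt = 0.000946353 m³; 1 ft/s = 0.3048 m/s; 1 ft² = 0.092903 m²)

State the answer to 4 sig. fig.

170.6 qt

3.729 ft/s × 0.3048 → 1.1366 m/s
1.529 ft² × 0.092903 → 0.142049 m²
V = v × A × t = 1.1366 m/s × 0.142049 m² × 1 s = 0.161453 m³
0.161453 m³ ÷ (0.000946353 m³/qt) = 170.605 qt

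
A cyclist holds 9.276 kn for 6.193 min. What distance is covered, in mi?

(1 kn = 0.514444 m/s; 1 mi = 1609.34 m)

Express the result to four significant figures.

1.102 mi

9.276 kn × 0.514444 → 4.77198 m/s
6.193 min × 60 → 371.58 s
d = v × t = 4.77198 m/s × 371.58 s = 1773.17 m
1773.17 m ÷ (1609.34 m/mi) = 1.1018 mi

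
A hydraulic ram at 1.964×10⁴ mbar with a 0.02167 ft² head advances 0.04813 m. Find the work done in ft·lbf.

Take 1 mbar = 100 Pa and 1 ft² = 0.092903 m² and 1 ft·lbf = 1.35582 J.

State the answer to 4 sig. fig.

140.4 ft·lbf

1.964×10⁴ mbar → 1.964×10⁶ Pa
0.02167 ft² → 0.00201321 m²
F = P × A = 1.964×10⁶ × 0.00201321 = 3953.94 N
W = F × d = 3953.94 × 0.04813 = 190.303 J
In ft·lbf: 190.303 / 1.35582 = 140.36 ft·lbf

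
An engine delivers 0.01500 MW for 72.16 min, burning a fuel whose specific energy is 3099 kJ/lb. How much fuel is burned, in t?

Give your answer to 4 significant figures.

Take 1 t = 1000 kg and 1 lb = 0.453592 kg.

0.01500 MW → 15000 W
72.16 min → 4329.6 s
E = P × t = 15000 × 4329.6 = 6.4944×10⁷ J
3099 kJ/lb → 6.83213×10⁶ J/kg
m = E / e_s = 6.4944×10⁷ / 6.83213×10⁶ = 9.50567 kg
In t: 9.50567 / 1000 = 0.00950567 t

0.009506 t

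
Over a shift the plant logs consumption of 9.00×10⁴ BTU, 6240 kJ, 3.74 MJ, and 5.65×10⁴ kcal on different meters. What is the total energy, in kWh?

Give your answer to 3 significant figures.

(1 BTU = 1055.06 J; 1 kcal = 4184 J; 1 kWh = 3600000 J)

94.8 kWh

9.00×10⁴ BTU × 1055.06 = 9.49554×10⁷ J
6240 kJ × 1000 = 6.24×10⁶ J
3.74 MJ × 1000000 = 3.74×10⁶ J
5.65×10⁴ kcal × 4184 = 2.36396×10⁸ J
Total: 9.49554×10⁷ + 6.24×10⁶ + 3.74×10⁶ + 2.36396×10⁸ = 3.41331×10⁸ J
In kWh: 3.41331×10⁸ / 3600000 = 94.8142 kWh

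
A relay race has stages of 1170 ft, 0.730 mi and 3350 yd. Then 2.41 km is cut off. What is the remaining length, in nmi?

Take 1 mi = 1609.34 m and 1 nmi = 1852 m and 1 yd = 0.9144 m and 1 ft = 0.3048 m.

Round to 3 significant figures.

1170 ft × 0.3048 = 356.616 m
0.730 mi × 1609.34 = 1174.82 m
3350 yd × 0.9144 = 3063.24 m
2.41 km × 1000 = 2410 m
Sum: 356.616 + 1174.82 + 3063.24 − 2410 = 2184.68 m
In nmi: 2184.68 / 1852 = 1.17963 nmi

1.18 nmi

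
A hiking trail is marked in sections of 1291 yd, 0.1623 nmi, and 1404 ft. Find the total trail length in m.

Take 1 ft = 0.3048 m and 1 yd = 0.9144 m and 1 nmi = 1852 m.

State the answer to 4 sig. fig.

1291 yd × 0.9144 → 1180.49 m
0.1623 nmi × 1852 → 300.58 m
1404 ft × 0.3048 → 427.939 m
Combined: 1180.49 + 300.58 + 427.939 = 1909.01 m

1909 m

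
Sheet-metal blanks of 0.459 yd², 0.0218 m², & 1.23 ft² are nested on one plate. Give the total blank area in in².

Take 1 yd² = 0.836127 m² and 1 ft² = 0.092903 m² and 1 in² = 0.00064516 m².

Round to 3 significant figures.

806 in²

0.459 yd² × 0.836127 = 0.383782 m²
0.0218 m² (already m²)
1.23 ft² × 0.092903 = 0.114271 m²
Combined: 0.383782 + 0.0218 + 0.114271 = 0.519853 m²
In in²: 0.519853 / 0.00064516 = 805.774 in²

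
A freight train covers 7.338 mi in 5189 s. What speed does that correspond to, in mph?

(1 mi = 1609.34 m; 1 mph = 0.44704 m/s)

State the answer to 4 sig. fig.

7.338 mi × 1609.34 → 11809.3 m
v = d / t = 11809.3 m / 5189 s = 2.27583 m/s
2.27583 m/s ÷ (0.44704 m/s/mph) = 5.09089 mph

5.091 mph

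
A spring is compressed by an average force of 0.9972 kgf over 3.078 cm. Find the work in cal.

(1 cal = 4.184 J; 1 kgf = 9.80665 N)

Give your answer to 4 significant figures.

0.07194 cal

0.9972 kgf × 9.80665 → 9.77919 N
3.078 cm × 0.01 → 0.03078 m
W = F × d = 9.77919 N × 0.03078 m = 0.301003 J
0.301003 J ÷ (4.184 J/cal) = 0.0719414 cal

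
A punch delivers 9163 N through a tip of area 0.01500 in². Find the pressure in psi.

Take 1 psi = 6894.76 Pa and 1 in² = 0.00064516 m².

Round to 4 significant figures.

1.373×10⁵ psi

0.01500 in² × 0.00064516 = 9.6774×10⁻⁶ m²
P = F / A = 9163 N / 9.6774×10⁻⁶ m² = 9.46845×10⁸ Pa
9.46845×10⁸ Pa ÷ (6894.76 Pa/psi) = 137328 psi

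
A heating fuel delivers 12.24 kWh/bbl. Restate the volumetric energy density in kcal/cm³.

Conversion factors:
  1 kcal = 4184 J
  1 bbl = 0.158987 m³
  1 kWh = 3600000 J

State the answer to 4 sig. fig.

0.06624 kcal/cm³

12.24 kWh/bbl × 3600000 J/kWh ÷ 0.158987 m³/bbl = 2.77155×10⁸ J/m³
2.77155×10⁸ J/m³ ÷ 4184 J/kcal × 10⁻⁶ m³/cm³ = 0.0662416 kcal/cm³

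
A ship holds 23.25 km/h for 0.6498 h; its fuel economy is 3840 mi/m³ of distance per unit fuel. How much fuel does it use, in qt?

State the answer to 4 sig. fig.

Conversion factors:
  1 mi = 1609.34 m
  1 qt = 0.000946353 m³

2.583 qt

23.25 km/h → 6.45833 m/s
0.6498 h → 2339.28 s
d = v × t = 6.45833 × 2339.28 = 15107.8 m
3840 mi/m³ → 6.17987×10⁶ m/m³
V = d / (distance per unit fuel) = 15107.8 / 6.17987×10⁶ = 0.00244468 m³
In qt: 0.00244468 / 0.000946353 = 2.58326 qt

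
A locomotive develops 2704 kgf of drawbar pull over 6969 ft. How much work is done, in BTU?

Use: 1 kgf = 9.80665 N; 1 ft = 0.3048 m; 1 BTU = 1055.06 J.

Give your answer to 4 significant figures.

5.339×10⁴ BTU

2704 kgf × 9.80665 → 26517.2 N
6969 ft × 0.3048 → 2124.15 m
W = F × d = 26517.2 N × 2124.15 m = 5.63265×10⁷ J
5.63265×10⁷ J ÷ (1055.06 J/BTU) = 53387 BTU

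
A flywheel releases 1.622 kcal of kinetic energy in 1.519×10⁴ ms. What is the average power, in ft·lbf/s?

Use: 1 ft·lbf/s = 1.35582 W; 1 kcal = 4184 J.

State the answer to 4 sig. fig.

329.5 ft·lbf/s

1.622 kcal × 4184 → 6786.45 J
1.519×10⁴ ms × 0.001 → 15.19 s
P = E / t = 6786.45 J / 15.19 s = 446.771 W
446.771 W ÷ (1.35582 W/ft·lbf/s) = 329.521 ft·lbf/s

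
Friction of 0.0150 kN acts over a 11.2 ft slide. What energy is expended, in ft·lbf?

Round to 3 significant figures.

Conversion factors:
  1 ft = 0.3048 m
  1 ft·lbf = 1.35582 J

37.8 ft·lbf

0.0150 kN × 1000 = 15 N
11.2 ft × 0.3048 = 3.41376 m
W = F × d = 15 N × 3.41376 m = 51.2064 J
51.2064 J ÷ (1.35582 J/ft·lbf) = 37.7678 ft·lbf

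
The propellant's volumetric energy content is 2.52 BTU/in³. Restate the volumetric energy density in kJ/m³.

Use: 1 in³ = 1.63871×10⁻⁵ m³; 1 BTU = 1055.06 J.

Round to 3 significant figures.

1.62×10⁵ kJ/m³

2.52 BTU/in³ × 1055.06 J/BTU ÷ 1.63871×10⁻⁵ m³/in³ = 1.62247×10⁸ J/m³
1.62247×10⁸ J/m³ ÷ 1000 J/kJ = 162247 kJ/m³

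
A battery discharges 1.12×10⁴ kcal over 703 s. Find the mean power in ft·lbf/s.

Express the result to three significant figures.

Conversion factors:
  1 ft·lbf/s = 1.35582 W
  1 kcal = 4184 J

1.12×10⁴ kcal × 4184 = 4.68608×10⁷ J
P = E / t = 4.68608×10⁷ J / 703 s = 66658.3 W
66658.3 W ÷ (1.35582 W/ft·lbf/s) = 49164.6 ft·lbf/s

4.92×10⁴ ft·lbf/s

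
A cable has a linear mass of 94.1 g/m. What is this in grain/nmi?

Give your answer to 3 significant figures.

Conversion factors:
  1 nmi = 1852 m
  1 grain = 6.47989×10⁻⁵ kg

2.69×10⁶ grain/nmi

94.1 g/m × 0.001 kg/g = 0.0941 kg/m
0.0941 kg/m ÷ 6.47989×10⁻⁵ kg/grain × 1852 m/nmi = 2.68945×10⁶ grain/nmi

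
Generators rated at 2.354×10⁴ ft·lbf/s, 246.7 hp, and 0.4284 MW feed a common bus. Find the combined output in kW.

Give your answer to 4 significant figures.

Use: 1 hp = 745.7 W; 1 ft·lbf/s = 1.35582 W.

644.3 kW

2.354×10⁴ ft·lbf/s × 1.35582 = 31916 W
246.7 hp × 745.7 = 183964 W
0.4284 MW × 1000000 = 428400 W
Combined: 31916 + 183964 + 428400 = 644280 W
In kW: 644280 / 1000 = 644.28 kW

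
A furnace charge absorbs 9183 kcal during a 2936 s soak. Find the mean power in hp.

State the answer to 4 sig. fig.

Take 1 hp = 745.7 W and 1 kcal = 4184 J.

9183 kcal × 4184 = 3.84217×10⁷ J
P = E / t = 3.84217×10⁷ J / 2936 s = 13086.4 W
13086.4 W ÷ (745.7 W/hp) = 17.5491 hp

17.55 hp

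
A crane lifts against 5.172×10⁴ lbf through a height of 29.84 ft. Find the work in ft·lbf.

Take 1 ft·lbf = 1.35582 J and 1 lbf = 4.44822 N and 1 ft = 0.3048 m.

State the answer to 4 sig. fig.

1.543×10⁶ ft·lbf

5.172×10⁴ lbf × 4.44822 = 230062 N
29.84 ft × 0.3048 = 9.09523 m
W = F × d = 230062 N × 9.09523 m = 2.09247×10⁶ J
2.09247×10⁶ J ÷ (1.35582 J/ft·lbf) = 1.54332×10⁶ ft·lbf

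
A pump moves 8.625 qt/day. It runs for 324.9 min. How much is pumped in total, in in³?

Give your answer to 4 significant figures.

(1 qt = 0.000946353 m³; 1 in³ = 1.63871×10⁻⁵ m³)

8.625 qt/day → 9.4471×10⁻⁸ m³/s
324.9 min → 19494 s
V = Q × t = 9.4471×10⁻⁸ × 19494 = 0.00184162 m³
In in³: 0.00184162 / 1.63871×10⁻⁵ = 112.382 in³

112.4 in³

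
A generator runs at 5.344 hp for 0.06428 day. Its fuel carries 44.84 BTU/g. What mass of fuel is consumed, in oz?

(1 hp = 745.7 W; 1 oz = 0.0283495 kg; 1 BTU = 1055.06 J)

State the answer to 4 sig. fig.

16.50 oz

5.344 hp → 3985.02 W
0.06428 day → 5553.79 s
E = P × t = 3985.02 × 5553.79 = 2.2132×10⁷ J
44.84 BTU/g → 4.73089×10⁷ J/kg
m = E / e_s = 2.2132×10⁷ / 4.73089×10⁷ = 0.467819 kg
In oz: 0.467819 / 0.0283495 = 16.5018 oz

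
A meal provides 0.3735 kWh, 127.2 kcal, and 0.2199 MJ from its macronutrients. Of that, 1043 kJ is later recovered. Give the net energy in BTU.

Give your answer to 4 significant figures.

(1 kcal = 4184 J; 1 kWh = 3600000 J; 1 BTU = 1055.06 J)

0.3735 kWh × 3600000 = 1.3446×10⁶ J
127.2 kcal × 4184 = 532205 J
0.2199 MJ × 1000000 = 219900 J
1043 kJ × 1000 = 1.043×10⁶ J
Sum: 1.3446×10⁶ + 532205 + 219900 − 1.043×10⁶ = 1.0537×10⁶ J
In BTU: 1.0537×10⁶ / 1055.06 = 998.711 BTU

998.7 BTU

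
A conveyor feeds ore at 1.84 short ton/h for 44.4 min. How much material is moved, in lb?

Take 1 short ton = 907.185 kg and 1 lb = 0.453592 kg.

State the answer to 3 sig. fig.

2720 lb

1.84 short ton/h → 0.463672 kg/s
44.4 min → 2664 s
m = ṁ × t = 0.463672 × 2664 = 1235.22 kg
In lb: 1235.22 / 0.453592 = 2723.2 lb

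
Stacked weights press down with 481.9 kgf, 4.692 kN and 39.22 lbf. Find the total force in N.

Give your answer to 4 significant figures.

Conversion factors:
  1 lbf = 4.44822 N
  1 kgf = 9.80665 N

9592 N

481.9 kgf × 9.80665 → 4725.82 N
4.692 kN × 1000 → 4692 N
39.22 lbf × 4.44822 → 174.459 N
Total: 4725.82 + 4692 + 174.459 = 9592.28 N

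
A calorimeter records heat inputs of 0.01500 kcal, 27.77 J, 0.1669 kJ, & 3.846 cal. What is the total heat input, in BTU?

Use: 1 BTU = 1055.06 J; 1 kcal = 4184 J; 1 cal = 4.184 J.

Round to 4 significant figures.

0.2592 BTU

0.01500 kcal × 4184 = 62.76 J
27.77 J (already J)
0.1669 kJ × 1000 = 166.9 J
3.846 cal × 4.184 = 16.0917 J
Sum: 62.76 + 27.77 + 166.9 + 16.0917 = 273.522 J
In BTU: 273.522 / 1055.06 = 0.259248 BTU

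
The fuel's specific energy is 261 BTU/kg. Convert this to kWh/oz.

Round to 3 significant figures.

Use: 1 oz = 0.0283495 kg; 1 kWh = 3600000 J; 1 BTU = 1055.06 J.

0.00217 kWh/oz

261 BTU/kg × 1055.06 J/BTU = 275371 J/kg
275371 J/kg ÷ 3600000 J/kWh × 0.0283495 kg/oz = 0.00216851 kWh/oz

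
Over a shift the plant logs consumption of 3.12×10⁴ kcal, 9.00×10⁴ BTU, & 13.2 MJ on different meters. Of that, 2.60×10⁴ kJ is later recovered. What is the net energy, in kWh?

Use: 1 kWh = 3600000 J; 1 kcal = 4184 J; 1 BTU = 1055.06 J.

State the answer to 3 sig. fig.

59.1 kWh

3.12×10⁴ kcal × 4184 = 1.30541×10⁸ J
9.00×10⁴ BTU × 1055.06 = 9.49554×10⁷ J
13.2 MJ × 1000000 = 1.32×10⁷ J
2.60×10⁴ kJ × 1000 = 2.6×10⁷ J
Result: 1.30541×10⁸ + 9.49554×10⁷ + 1.32×10⁷ − 2.6×10⁷ = 2.12696×10⁸ J
In kWh: 2.12696×10⁸ / 3600000 = 59.0822 kWh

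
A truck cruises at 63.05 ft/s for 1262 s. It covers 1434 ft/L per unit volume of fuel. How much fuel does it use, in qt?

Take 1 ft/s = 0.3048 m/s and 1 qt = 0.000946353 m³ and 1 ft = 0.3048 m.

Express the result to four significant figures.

63.05 ft/s → 19.2176 m/s
d = v × t = 19.2176 × 1262 = 24252.6 m
1434 ft/L → 437083 m/m³
V = d / (distance per unit fuel) = 24252.6 / 437083 = 0.0554874 m³
In qt: 0.0554874 / 0.000946353 = 58.6329 qt

58.63 qt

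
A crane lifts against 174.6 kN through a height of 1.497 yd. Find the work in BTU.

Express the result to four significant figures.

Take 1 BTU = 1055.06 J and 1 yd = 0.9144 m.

174.6 kN × 1000 = 174600 N
1.497 yd × 0.9144 = 1.36886 m
W = F × d = 174600 N × 1.36886 m = 239003 J
239003 J ÷ (1055.06 J/BTU) = 226.53 BTU

226.5 BTU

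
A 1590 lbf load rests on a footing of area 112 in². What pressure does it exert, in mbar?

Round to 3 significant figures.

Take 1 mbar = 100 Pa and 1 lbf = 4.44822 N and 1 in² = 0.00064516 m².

979 mbar

1590 lbf × 4.44822 → 7072.67 N
112 in² × 0.00064516 → 0.0722579 m²
P = F / A = 7072.67 N / 0.0722579 m² = 97880.9 Pa
97880.9 Pa ÷ (100 Pa/mbar) = 978.809 mbar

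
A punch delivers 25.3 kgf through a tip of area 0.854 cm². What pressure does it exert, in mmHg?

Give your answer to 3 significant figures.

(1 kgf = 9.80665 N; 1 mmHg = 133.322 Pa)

2.18×10⁴ mmHg

25.3 kgf × 9.80665 = 248.108 N
0.854 cm² × 0.0001 = 8.54×10⁻⁵ m²
P = F / A = 248.108 N / 8.54×10⁻⁵ m² = 2.90525×10⁶ Pa
2.90525×10⁶ Pa ÷ (133.322 Pa/mmHg) = 21791.2 mmHg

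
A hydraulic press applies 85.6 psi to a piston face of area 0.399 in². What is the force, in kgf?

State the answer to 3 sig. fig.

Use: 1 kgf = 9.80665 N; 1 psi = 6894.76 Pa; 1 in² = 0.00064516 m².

15.5 kgf

85.6 psi × 6894.76 = 590191 Pa
0.399 in² × 0.00064516 = 2.57419×10⁻⁴ m²
F = P × A = 590191 Pa × 2.57419×10⁻⁴ m² = 151.926 N
151.926 N ÷ (9.80665 N/kgf) = 15.4921 kgf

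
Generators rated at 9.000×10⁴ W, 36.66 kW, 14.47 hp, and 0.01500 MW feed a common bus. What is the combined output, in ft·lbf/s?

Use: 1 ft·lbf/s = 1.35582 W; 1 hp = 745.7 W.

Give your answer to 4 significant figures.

1.124×10⁵ ft·lbf/s

9.000×10⁴ W (already W)
36.66 kW × 1000 = 36660 W
14.47 hp × 745.7 = 10790.3 W
0.01500 MW × 1000000 = 15000 W
Sum: 90000 + 36660 + 10790.3 + 15000 = 152450 W
In ft·lbf/s: 152450 / 1.35582 = 112441 ft·lbf/s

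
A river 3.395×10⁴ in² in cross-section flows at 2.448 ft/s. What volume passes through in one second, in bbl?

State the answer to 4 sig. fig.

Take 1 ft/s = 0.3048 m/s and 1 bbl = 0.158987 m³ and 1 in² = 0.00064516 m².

2.448 ft/s × 0.3048 → 0.74615 m/s
3.395×10⁴ in² × 0.00064516 → 21.9032 m²
V = v × A × t = 0.74615 m/s × 21.9032 m² × 1 s = 16.3431 m³
16.3431 m³ ÷ (0.158987 m³/bbl) = 102.795 bbl

102.8 bbl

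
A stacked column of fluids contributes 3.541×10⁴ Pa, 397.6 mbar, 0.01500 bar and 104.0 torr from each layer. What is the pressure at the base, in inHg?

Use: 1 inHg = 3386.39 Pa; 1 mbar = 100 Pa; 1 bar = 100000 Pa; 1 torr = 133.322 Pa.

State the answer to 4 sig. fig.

26.74 inHg

3.541×10⁴ Pa (already Pa)
397.6 mbar × 100 → 39760 Pa
0.01500 bar × 100000 → 1500 Pa
104.0 torr × 133.322 → 13865.5 Pa
Combined: 35410 + 39760 + 1500 + 13865.5 = 90535.5 Pa
In inHg: 90535.5 / 3386.39 = 26.7351 inHg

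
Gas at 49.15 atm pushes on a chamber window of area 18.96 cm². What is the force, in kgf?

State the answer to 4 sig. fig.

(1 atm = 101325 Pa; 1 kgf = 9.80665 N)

49.15 atm × 101325 → 4.98012×10⁶ Pa
18.96 cm² × 0.0001 → 0.001896 m²
F = P × A = 4.98012×10⁶ Pa × 0.001896 m² = 9442.31 N
9442.31 N ÷ (9.80665 N/kgf) = 962.848 kgf

962.8 kgf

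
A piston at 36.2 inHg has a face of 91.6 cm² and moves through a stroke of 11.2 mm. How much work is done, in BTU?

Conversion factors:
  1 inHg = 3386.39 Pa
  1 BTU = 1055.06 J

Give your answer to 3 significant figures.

36.2 inHg → 122587 Pa
91.6 cm² → 0.00916 m²
F = P × A = 122587 × 0.00916 = 1122.9 N
11.2 mm → 0.0112 m
W = F × d = 1122.9 × 0.0112 = 12.5765 J
In BTU: 12.5765 / 1055.06 = 0.0119202 BTU

0.0119 BTU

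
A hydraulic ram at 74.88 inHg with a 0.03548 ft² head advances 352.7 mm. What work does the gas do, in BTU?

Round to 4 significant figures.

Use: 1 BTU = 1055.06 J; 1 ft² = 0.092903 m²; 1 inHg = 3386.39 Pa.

0.2794 BTU

74.88 inHg → 253573 Pa
0.03548 ft² → 0.0032962 m²
F = P × A = 253573 × 0.0032962 = 835.827 N
352.7 mm → 0.3527 m
W = F × d = 835.827 × 0.3527 = 294.796 J
In BTU: 294.796 / 1055.06 = 0.279412 BTU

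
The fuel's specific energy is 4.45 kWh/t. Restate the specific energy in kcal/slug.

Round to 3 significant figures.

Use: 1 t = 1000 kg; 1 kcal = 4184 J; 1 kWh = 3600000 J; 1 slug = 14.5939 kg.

4.45 kWh/t × 3600000 J/kWh ÷ 1000 kg/t = 16020 J/kg
16020 J/kg ÷ 4184 J/kcal × 14.5939 kg/slug = 55.8782 kcal/slug

55.9 kcal/slug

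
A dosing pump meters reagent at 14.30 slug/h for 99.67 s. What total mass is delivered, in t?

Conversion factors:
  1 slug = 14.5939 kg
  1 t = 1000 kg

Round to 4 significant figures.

0.005778 t

14.30 slug/h → 0.0579702 kg/s
m = ṁ × t = 0.0579702 × 99.67 = 5.77789 kg
In t: 5.77789 / 1000 = 0.00577789 t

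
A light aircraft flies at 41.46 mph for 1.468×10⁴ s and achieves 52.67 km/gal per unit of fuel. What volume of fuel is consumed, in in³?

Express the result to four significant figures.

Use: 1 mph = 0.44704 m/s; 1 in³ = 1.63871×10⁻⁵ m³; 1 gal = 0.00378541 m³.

1193 in³

41.46 mph → 18.5343 m/s
d = v × t = 18.5343 × 14680 = 272084 m
52.67 km/gal → 1.39139×10⁷ m/m³
V = d / (distance per unit fuel) = 272084 / 1.39139×10⁷ = 0.0195548 m³
In in³: 0.0195548 / 1.63871×10⁻⁵ = 1193.3 in³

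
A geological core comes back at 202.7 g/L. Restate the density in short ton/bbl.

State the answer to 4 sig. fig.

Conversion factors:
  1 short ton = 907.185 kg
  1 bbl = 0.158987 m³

202.7 g/L × 0.001 kg/g ÷ 0.001 m³/L = 202.7 kg/m³
202.7 kg/m³ ÷ 907.185 kg/short ton × 0.158987 m³/bbl = 0.0355238 short ton/bbl

0.03552 short ton/bbl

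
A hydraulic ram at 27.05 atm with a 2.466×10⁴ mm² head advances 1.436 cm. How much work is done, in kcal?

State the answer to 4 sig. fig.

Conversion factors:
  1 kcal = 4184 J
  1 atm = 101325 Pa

0.2320 kcal

27.05 atm → 2.74084×10⁶ Pa
2.466×10⁴ mm² → 0.02466 m²
F = P × A = 2.74084×10⁶ × 0.02466 = 67589.1 N
1.436 cm → 0.01436 m
W = F × d = 67589.1 × 0.01436 = 970.579 J
In kcal: 970.579 / 4184 = 0.231974 kcal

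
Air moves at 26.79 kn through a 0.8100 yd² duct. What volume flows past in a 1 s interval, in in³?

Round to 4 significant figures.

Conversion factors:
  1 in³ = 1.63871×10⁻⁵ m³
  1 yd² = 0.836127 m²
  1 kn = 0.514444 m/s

5.696×10⁵ in³

26.79 kn × 0.514444 → 13.782 m/s
0.8100 yd² × 0.836127 → 0.677263 m²
V = v × A × t = 13.782 m/s × 0.677263 m² × 1 s = 9.33404 m³
9.33404 m³ ÷ (1.63871×10⁻⁵ m³/in³) = 569597 in³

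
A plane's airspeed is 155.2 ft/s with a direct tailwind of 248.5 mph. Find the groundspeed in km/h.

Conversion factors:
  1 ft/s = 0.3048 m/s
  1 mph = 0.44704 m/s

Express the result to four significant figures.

570.2 km/h

155.2 ft/s × 0.3048 = 47.305 m/s
248.5 mph × 0.44704 = 111.089 m/s
Sum: 47.305 + 111.089 = 158.394 m/s
In km/h: 158.394 / (1/3.6) = 570.218 km/h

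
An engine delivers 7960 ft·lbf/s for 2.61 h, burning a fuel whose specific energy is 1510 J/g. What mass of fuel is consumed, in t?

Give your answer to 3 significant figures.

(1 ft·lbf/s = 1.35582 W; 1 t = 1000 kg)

0.0672 t

7960 ft·lbf/s → 10792.3 W
2.61 h → 9396 s
E = P × t = 10792.3 × 9396 = 1.01404×10⁸ J
1510 J/g → 1.51×10⁶ J/kg
m = E / e_s = 1.01404×10⁸ / 1.51×10⁶ = 67.155 kg
In t: 67.155 / 1000 = 0.067155 t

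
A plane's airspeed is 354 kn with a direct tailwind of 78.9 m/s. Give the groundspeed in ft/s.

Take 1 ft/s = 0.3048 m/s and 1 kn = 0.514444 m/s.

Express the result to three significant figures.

856 ft/s

354 kn × 0.514444 = 182.113 m/s
78.9 m/s (already m/s)
Sum: 182.113 + 78.9 = 261.013 m/s
In ft/s: 261.013 / 0.3048 = 856.342 ft/s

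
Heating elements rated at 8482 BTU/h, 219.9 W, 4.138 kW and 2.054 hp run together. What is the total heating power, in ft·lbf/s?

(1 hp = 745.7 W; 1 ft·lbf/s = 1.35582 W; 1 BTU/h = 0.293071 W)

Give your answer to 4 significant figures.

8482 BTU/h × 0.293071 → 2485.83 W
219.9 W (already W)
4.138 kW × 1000 → 4138 W
2.054 hp × 745.7 → 1531.67 W
Sum: 2485.83 + 219.9 + 4138 + 1531.67 = 8375.4 W
In ft·lbf/s: 8375.4 / 1.35582 = 6177.37 ft·lbf/s

6177 ft·lbf/s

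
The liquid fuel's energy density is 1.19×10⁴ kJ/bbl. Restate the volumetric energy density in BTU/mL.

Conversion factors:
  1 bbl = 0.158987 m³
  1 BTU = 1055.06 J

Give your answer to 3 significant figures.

1.19×10⁴ kJ/bbl × 1000 J/kJ ÷ 0.158987 m³/bbl = 7.48489×10⁷ J/m³
7.48489×10⁷ J/m³ ÷ 1055.06 J/BTU × 10⁻⁶ m³/mL = 0.0709428 BTU/mL

0.0709 BTU/mL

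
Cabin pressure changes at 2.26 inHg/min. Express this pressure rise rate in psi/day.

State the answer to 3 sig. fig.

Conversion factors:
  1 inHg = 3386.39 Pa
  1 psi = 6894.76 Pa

1600 psi/day

2.26 inHg/min × 3386.39 Pa/inHg ÷ 60 s/min = 127.554 Pa/s
127.554 Pa/s ÷ 6894.76 Pa/psi × 86400 s/day = 1598.41 psi/day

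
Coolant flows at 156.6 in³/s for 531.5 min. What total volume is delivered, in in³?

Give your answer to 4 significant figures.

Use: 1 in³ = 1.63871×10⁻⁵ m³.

4.994×10⁶ in³

156.6 in³/s → 0.00256622 m³/s
531.5 min → 31890 s
V = Q × t = 0.00256622 × 31890 = 81.8368 m³
In in³: 81.8368 / 1.63871×10⁻⁵ = 4.99398×10⁶ in³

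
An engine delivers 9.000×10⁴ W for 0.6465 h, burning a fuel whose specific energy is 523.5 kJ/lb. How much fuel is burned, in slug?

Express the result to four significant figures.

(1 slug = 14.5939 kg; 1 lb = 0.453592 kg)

12.44 slug

0.6465 h → 2327.4 s
E = P × t = 90000 × 2327.4 = 2.09466×10⁸ J
523.5 kJ/lb → 1.15412×10⁶ J/kg
m = E / e_s = 2.09466×10⁸ / 1.15412×10⁶ = 181.494 kg
In slug: 181.494 / 14.5939 = 12.4363 slug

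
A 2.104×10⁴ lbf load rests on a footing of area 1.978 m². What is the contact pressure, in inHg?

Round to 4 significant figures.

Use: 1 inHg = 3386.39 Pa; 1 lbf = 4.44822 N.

13.97 inHg

2.104×10⁴ lbf × 4.44822 → 93590.5 N
P = F / A = 93590.5 N / 1.978 m² = 47315.7 Pa
47315.7 Pa ÷ (3386.39 Pa/inHg) = 13.9723 inHg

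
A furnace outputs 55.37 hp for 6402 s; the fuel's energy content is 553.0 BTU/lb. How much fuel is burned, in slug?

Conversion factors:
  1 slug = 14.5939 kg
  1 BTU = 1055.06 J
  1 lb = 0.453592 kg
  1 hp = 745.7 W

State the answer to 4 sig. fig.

14.08 slug

55.37 hp → 41289.4 W
E = P × t = 41289.4 × 6402 = 2.64335×10⁸ J
553.0 BTU/lb → 1.28628×10⁶ J/kg
m = E / e_s = 2.64335×10⁸ / 1.28628×10⁶ = 205.503 kg
In slug: 205.503 / 14.5939 = 14.0814 slug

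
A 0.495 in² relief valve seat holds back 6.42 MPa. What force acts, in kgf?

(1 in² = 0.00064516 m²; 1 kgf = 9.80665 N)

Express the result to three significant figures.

6.42 MPa × 1000000 = 6.42×10⁶ Pa
0.495 in² × 0.00064516 = 3.19354×10⁻⁴ m²
F = P × A = 6.42×10⁶ Pa × 3.19354×10⁻⁴ m² = 2050.25 N
2050.25 N ÷ (9.80665 N/kgf) = 209.067 kgf

209 kgf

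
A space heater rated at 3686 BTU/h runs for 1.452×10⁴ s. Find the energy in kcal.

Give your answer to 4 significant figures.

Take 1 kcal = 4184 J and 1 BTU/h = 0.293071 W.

3749 kcal

3686 BTU/h × 0.293071 = 1080.26 W
E = P × t = 1080.26 W × 14520 s = 1.56854×10⁷ J
1.56854×10⁷ J ÷ (4184 J/kcal) = 3748.9 kcal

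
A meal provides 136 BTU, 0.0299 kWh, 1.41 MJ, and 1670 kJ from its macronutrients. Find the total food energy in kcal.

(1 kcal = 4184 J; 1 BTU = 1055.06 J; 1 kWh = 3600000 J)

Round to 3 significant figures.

796 kcal

136 BTU × 1055.06 = 143488 J
0.0299 kWh × 3600000 = 107640 J
1.41 MJ × 1000000 = 1.41×10⁶ J
1670 kJ × 1000 = 1.67×10⁶ J
Combined: 143488 + 107640 + 1.41×10⁶ + 1.67×10⁶ = 3.33113×10⁶ J
In kcal: 3.33113×10⁶ / 4184 = 796.159 kcal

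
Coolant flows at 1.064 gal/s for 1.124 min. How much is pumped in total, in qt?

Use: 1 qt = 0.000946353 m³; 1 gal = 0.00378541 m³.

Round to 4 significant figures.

1.064 gal/s → 0.00402768 m³/s
1.124 min → 67.44 s
V = Q × t = 0.00402768 × 67.44 = 0.271627 m³
In qt: 0.271627 / 0.000946353 = 287.025 qt

287.0 qt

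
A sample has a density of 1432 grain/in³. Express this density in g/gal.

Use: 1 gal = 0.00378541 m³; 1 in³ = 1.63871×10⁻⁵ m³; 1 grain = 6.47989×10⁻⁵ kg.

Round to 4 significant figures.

1432 grain/in³ × 6.47989×10⁻⁵ kg/grain ÷ 1.63871×10⁻⁵ m³/in³ = 5662.5 kg/m³
5662.5 kg/m³ ÷ 0.001 kg/g × 0.00378541 m³/gal = 21434.9 g/gal

2.143×10⁴ g/gal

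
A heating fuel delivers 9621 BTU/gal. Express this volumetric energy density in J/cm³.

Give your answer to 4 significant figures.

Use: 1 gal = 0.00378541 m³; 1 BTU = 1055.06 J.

9621 BTU/gal × 1055.06 J/BTU ÷ 0.00378541 m³/gal = 2.68154×10⁹ J/m³
2.68154×10⁹ J/m³ × 10⁻⁶ m³/cm³ = 2681.54 J/cm³

2682 J/cm³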